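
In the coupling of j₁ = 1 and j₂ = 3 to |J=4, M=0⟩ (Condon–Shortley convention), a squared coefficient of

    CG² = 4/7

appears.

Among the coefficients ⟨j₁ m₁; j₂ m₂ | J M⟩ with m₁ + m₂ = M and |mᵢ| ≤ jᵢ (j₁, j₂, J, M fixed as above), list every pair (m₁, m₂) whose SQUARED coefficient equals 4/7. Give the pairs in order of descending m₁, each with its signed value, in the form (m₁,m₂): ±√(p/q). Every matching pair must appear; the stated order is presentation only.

Admissible pairs with m₁+m₂ = M = 0: (-1,1), (0,0), (1,-1)
  (m₁,m₂)=(1,-1): CG² = 3/14, CG = +√(3/14)
  (m₁,m₂)=(0,0): CG² = 4/7, CG = +√(4/7)   ← matches the target
  (m₁,m₂)=(-1,1): CG² = 3/14, CG = +√(3/14)
Pairs with CG² = 4/7: (0,0): +√(4/7)

(0,0): +√(4/7)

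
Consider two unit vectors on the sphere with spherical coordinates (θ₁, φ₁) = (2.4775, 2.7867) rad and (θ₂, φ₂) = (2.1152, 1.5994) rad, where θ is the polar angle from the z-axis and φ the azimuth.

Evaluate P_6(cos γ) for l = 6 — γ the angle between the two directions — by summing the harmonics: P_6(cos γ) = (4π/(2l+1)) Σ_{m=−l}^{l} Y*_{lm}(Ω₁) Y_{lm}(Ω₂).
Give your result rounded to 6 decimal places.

Term-by-term m-sum for l=6 (normalisation 4π/13 = 0.966644):
  m=-6: (-0.014035, -0.022458) × (-0.186518, 0.032329) = (0.003344, 0.003735)  (running Σ = (0.003344, 0.003735))
  m=-5: (-0.023707, -0.114789) × (0.056587, 0.392959) = (0.043766, -0.015812)  (running Σ = (0.047110, -0.012076))
  m=-4: (0.045153, -0.296301) × (0.370215, -0.042544) = (0.004111, -0.111616)  (running Σ = (0.051220, -0.123692))
  m=-3: (0.222491, -0.401410) × (0.000896, 0.010412) = (0.004379, 0.001957)  (running Σ = (0.055599, -0.121735))
  m=-2: (0.237236, -0.203822) × (0.345942, -0.019812) = (0.078032, -0.075211)  (running Σ = (0.133631, -0.196946))
  m=-1: (-0.171276, 0.063472) × (-0.003511, -0.122717) = (0.008391, 0.020796)  (running Σ = (0.142021, -0.176151))
  m=0: (-0.377252, -0.000000) × (0.315220, 0.000000) = (-0.118918, -0.000000)  (running Σ = (0.023103, -0.176151))
  m=1: (0.171276, 0.063472) × (0.003511, -0.122717) = (0.008391, -0.020796)  (running Σ = (0.031494, -0.196946))
  m=2: (0.237236, 0.203822) × (0.345942, 0.019812) = (0.078032, 0.075211)  (running Σ = (0.109526, -0.121735))
  m=3: (-0.222491, -0.401410) × (-0.000896, 0.010412) = (0.004379, -0.001957)  (running Σ = (0.113904, -0.123692))
  m=4: (0.045153, 0.296301) × (0.370215, 0.042544) = (0.004111, 0.111616)  (running Σ = (0.118015, -0.012076))
  m=5: (0.023707, -0.114789) × (-0.056587, 0.392959) = (0.043766, 0.015812)  (running Σ = (0.161781, 0.003735))
  m=6: (-0.014035, 0.022458) × (-0.186518, -0.032329) = (0.003344, -0.003735)  (running Σ = (0.165124, 0.000000))
Accumulated sum (0.165124, 0.000000); after 4π/(2l+1) scaling, (0.159616, 0.000000) ⇒ P_6 = 0.159616

0.159616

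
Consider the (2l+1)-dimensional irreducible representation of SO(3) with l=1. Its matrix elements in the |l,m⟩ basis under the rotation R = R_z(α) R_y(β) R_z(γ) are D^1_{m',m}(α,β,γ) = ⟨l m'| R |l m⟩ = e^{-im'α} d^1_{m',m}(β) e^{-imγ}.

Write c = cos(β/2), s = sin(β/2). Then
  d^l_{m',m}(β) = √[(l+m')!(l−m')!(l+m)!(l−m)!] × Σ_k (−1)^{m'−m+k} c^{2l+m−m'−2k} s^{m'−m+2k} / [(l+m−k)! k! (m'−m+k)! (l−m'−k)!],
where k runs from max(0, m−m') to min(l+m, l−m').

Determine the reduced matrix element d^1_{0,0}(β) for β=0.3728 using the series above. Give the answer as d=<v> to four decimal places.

d=0.9313

d^1_{0,0}(β=0.3728) via the finite sum:
c=cos(0.372800/2)=0.982678, s=sin(0.372800/2)=0.185322; N=√[1·1·1·1]=1.000000
Admissible k: 0..1 (factorial args all ≥0)
  k=0: (−1)^0·1.0000/(1)·0.9827^2·0.1853^0 = +0.965656
  k=1: (−1)^1·1.0000/(1)·0.9827^0·0.1853^2 = -0.034344
d^1_{0,0}(0.3728) = +0.965656 -0.034344 = +0.931311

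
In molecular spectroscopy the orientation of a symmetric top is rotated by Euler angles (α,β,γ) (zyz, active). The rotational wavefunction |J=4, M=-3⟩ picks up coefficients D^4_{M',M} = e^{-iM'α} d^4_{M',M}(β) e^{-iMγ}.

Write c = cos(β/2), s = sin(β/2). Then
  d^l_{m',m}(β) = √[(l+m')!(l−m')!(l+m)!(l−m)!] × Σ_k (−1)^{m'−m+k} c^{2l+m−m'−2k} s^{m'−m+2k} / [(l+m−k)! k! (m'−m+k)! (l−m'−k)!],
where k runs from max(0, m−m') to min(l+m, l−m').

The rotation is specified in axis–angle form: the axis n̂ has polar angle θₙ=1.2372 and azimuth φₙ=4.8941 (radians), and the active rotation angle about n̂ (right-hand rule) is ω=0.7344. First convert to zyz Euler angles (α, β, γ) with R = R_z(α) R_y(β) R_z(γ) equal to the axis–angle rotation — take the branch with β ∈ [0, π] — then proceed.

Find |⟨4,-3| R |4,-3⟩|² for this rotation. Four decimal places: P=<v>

P=0.0030

Axis–angle → zyz. n̂ = (sinθₙcosφₙ, sinθₙsinφₙ, cosθₙ) = (+0.170750, -0.929314, +0.327443), ω = 0.7344.
R = I cosω + sinω [n̂]ₓ + (1−cosω) n̂n̂ᵀ gives
  R = [+0.749748, -0.260336, -0.608361; +0.178531, +0.964847, -0.192865; +0.637185, +0.035989, +0.769871]
β = atan2(√(R₁₃²+R₂₃²), R₃₃) = 0.692158; α = atan2(R₂₃, R₁₃) mod 2π = 3.448593; γ = atan2(R₃₂, −R₃₁) mod 2π = 3.085171
Split into d^4_{-3,-3}(β=0.6922) × two z-phases.
Half-angle: c=0.940710, s=0.339212. N=√(1·5040·1·5040)=5040.000000
Admissible k: 0..1 (factorial args all ≥0)
  k=0: (−1)^0·5040.0000/(5040)·0.9407^8·0.3392^0 = +0.613262
  k=1: (−1)^1·5040.0000/(720)·0.9407^6·0.3392^2 = -0.558181
d^4_{-3,-3}(0.6922) = +0.613262 -0.558181 = +0.055081
|D^4_{-3,-3}|² = |d^4_{-3,-3}(β)|² = (+0.055081)² = 0.003034 (the z-rotation phases have unit modulus)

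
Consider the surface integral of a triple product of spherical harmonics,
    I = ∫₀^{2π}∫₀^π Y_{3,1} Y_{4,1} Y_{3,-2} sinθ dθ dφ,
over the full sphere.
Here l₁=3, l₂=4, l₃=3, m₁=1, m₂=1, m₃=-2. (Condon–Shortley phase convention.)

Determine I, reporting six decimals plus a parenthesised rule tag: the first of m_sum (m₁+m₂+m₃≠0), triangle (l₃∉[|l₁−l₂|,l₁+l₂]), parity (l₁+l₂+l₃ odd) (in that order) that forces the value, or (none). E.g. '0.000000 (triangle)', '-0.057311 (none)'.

0.145070 (none)

Checks pass: Σm=0; 10 even; l₃=3∈[1,7].
(2·3+1)(2·4+1)(2·3+1) = 441
Δ: 4! 2! 4! / 11! → 1/34650
sum: t=1:−1/72 t=2:+1/16 t=3:−1/72 = 5/144
3j²(3 4 3; 0 0 0) = Δ·Π!·Σ² = 2/77  (sign -1)
sum: t=1:−1/144 t=2:+1/48 = 1/72
3j²(3 4 3; 1 1 -2) = Δ·Π!·Σ² = 16/693  (sign -1)
combine: 4πI² = 441·2/77·16/693 = 32/121
take √, sign +1: I = 0.14506992
No selection rule forces the value: the integral is nonzero (none).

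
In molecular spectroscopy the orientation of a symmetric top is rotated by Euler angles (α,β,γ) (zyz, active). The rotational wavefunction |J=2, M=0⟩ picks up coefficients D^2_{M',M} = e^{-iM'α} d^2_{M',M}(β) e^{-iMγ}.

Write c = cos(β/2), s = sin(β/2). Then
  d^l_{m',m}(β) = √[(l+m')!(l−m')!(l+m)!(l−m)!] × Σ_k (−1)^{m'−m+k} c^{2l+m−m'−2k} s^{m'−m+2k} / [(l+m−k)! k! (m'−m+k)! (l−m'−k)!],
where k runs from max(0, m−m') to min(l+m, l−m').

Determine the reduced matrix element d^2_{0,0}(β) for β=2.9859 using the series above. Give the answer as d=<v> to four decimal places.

d^2_{0,0}(β=2.9859) via the finite sum:
c=cos(2.985900/2)=0.077768, s=sin(2.985900/2)=0.996972; N=√[2·2·2·2]=4.000000
k: max(0,(0)−(0))=0 … min(2+(0),2−(0))=2
  k=0: (−1)^0·4.0000/(4)·0.0778^4·0.9970^0 = +0.000037
  k=1: (−1)^1·4.0000/(1)·0.0778^2·0.9970^2 = -0.024045
  k=2: (−1)^2·4.0000/(4)·0.0778^0·0.9970^4 = +0.987941
d^2_{0,0}(2.9859) = +0.000037 -0.024045 +0.987941 = +0.963933

d=0.9639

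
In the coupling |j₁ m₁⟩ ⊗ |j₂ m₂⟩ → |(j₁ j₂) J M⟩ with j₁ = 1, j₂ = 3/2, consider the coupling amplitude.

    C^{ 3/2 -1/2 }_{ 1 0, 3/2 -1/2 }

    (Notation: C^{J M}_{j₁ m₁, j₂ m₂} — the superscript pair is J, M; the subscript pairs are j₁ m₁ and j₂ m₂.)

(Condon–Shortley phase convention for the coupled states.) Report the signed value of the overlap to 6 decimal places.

+√(1/15) = +0.258199

√[4·1!1!2!/5! · 1!1!1!2!1!2!] = √(4/15)
  +(−1)^0/∏(0,1,1,1,0,1)! = 1  (running 1)
  +(−1)^1/∏(1,0,0,0,1,2)! = -1/2  (running 1/2)
⟨..|..⟩ = √(4/15)·(1/2) = +0.258199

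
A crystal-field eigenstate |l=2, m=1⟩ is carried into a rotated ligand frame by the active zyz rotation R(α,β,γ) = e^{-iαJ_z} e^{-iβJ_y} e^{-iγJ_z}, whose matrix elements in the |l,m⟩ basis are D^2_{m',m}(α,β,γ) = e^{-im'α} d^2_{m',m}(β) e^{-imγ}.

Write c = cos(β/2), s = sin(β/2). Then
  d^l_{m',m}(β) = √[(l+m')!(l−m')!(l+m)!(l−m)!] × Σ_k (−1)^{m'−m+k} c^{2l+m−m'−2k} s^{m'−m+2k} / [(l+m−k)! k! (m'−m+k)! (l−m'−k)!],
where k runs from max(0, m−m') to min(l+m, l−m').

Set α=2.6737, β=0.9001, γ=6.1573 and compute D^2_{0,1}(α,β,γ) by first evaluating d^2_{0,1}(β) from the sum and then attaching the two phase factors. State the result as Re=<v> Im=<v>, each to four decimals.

D^2_{0,1}(2.6737,0.9001,6.1573) = e^{-i·0·2.6737}·d^2_{0,1}(0.9001)·e^{-i·1·6.1573}. Compute d first:
With c≡cos(β/2)=0.900425 and s≡sin(β/2)=0.435011, N=[2·2·6·1]^{1/2}=4.898979
Admissible k: 1..2 (factorial args all ≥0)
  k=1: (−1)^0·4.8990/(2)·0.9004^3·0.4350^1 = +0.777891
  k=2: (−1)^1·4.8990/(2)·0.9004^1·0.4350^3 = -0.181561
d^2_{0,1}(0.9001) = +0.777891 -0.181561 = +0.596330
Attach z-rotation phases: D = e^{-i(0)(2.6737)}·(+0.596330)·e^{-i(1)(6.1573)} = +0.591611+0.074871i

Re=0.5916 Im=0.0749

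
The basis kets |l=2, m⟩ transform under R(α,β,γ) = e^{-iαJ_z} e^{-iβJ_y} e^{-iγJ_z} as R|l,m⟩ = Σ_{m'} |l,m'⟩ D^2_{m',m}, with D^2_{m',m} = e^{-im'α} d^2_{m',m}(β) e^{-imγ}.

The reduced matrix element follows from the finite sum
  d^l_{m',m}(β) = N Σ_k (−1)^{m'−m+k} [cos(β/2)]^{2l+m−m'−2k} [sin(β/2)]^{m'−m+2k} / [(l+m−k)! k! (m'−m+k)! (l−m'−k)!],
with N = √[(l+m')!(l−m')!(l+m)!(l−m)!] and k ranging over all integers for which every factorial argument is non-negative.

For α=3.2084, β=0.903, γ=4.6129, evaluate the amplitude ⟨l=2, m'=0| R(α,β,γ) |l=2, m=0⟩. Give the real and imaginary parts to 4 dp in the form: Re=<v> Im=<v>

D^2_{0,0}(3.2084,0.9030,4.6129) = e^{-i·0·3.2084}·d^2_{0,0}(0.9030)·e^{-i·0·4.6129}. Compute d first:
Half-angle: c=0.899794, s=0.436316. N=√(2·2·2·2)=4.000000
k∈{0,1,2} keeps every argument non-negative
  k=0: (−1)^0·4.0000/(4)·0.8998^4·0.4363^0 = +0.655498
  k=1: (−1)^1·4.0000/(1)·0.8998^2·0.4363^2 = -0.616521
  k=2: (−1)^2·4.0000/(4)·0.8998^0·0.4363^4 = +0.036241
d^2_{0,0}(0.9030) = +0.655498 -0.616521 +0.036241 = +0.075219
Attach z-rotation phases: D = e^{-i(0)(3.2084)}·(+0.075219)·e^{-i(0)(4.6129)} = +0.075219+0.000000i

Re=0.0752 Im=0.0000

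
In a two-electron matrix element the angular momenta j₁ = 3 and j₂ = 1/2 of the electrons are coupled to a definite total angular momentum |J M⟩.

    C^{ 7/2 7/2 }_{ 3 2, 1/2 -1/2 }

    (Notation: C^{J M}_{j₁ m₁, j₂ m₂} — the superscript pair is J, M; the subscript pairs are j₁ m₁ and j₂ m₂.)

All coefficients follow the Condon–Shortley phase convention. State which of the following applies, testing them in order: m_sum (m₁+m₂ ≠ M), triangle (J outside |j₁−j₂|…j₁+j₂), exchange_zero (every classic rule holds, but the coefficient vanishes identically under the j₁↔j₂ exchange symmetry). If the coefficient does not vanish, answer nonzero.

m_sum

m-sum: m₁+m₂ = 2+(-1/2) = 3/2, M = 7/2  ✗ ⇒ coefficient is 0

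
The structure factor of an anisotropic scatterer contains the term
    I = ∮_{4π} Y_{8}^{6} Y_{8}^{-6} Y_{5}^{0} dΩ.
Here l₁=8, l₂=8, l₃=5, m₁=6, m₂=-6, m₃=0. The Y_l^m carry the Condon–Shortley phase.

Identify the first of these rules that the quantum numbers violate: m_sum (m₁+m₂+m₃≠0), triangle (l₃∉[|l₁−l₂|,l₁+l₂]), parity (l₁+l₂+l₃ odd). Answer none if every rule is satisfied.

parity

azimuthal sum: 6 − 6 + 0 = 0  ✓
0 ≤ 5 ≤ 16 (triangle on l)  ✓
L = 8 + 8 + 5 = 21 (odd)  ✗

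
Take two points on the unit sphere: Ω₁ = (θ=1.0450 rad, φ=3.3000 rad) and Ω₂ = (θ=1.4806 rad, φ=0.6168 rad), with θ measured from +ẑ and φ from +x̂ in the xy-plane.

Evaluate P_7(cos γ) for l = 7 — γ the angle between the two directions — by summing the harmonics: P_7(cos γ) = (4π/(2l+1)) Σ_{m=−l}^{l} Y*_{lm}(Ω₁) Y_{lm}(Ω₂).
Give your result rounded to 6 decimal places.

-0.055314

Addition theorem: P_7(cos γ) = (4π/15) Σ_m Y*_{lm}(Ω₁) Y_{lm}(Ω₂), m = −7…7:
  m=-7: Y*=-0.080702-0.162094i  Y=-0.186916+0.448601i  product +0.087800-0.005905i
  m=-6: Y*=+0.228546+0.319895i  Y=-0.139407+0.087247i  product -0.059771-0.024656i
  m=-5: Y*=-0.283788-0.287581i  Y=+0.321077+0.018512i  product -0.085794-0.097589i
  m=-4: Y*=+0.045645+0.033534i  Y=+0.147032+0.117542i  product +0.002770+0.010296i
  m=-3: Y*=+0.289714+0.149073i  Y=-0.074617-0.259875i  product +0.017123-0.086413i
  m=-2: Y*=-0.202932-0.066533i  Y=+0.065287-0.186222i  product -0.025639+0.033447i
  m=-1: Y*=-0.242981-0.038815i  Y=-0.204303+0.144869i  product +0.055265-0.027270i
  m=+0: Y*=+0.247873-0.000000i  Y=-0.199832+0.000000i  product -0.049533+0.000000i
  m=+1: Y*=+0.242981-0.038815i  Y=+0.204303+0.144869i  product +0.055265+0.027270i
  m=+2: Y*=-0.202932+0.066533i  Y=+0.065287+0.186222i  product -0.025639-0.033447i
  m=+3: Y*=-0.289714+0.149073i  Y=+0.074617-0.259875i  product +0.017123+0.086413i
  m=+4: Y*=+0.045645-0.033534i  Y=+0.147032-0.117542i  product +0.002770-0.010296i
  m=+5: Y*=+0.283788-0.287581i  Y=-0.321077+0.018512i  product -0.085794+0.097589i
  m=+6: Y*=+0.228546-0.319895i  Y=-0.139407-0.087247i  product -0.059771+0.024656i
  m=+7: Y*=+0.080702-0.162094i  Y=+0.186916+0.448601i  product +0.087800+0.005905i
Accumulated sum -0.066026+0.000000i; after 4π/(2l+1) scaling, -0.055314+0.000000i ⇒ P_7 = -0.055314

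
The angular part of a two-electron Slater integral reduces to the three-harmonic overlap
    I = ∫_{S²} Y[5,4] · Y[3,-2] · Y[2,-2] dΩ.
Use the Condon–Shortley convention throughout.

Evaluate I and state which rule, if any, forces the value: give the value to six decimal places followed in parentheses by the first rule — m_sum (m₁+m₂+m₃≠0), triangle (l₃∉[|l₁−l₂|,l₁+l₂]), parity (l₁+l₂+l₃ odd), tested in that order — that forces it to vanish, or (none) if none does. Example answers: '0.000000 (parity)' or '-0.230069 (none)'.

Checks pass: Σm=0; 10 even; l₃=2∈[2,8].
(2·5+1)(2·3+1)(2·2+1) = 385
Δ: 6! 4! 0! / 11! → 1/2310
sum: t=3:−1/144 = -1/144
3j²(5 3 2; 0 0 0) = Δ·Π!·Σ² = 10/231  (sign -1)
sum: t=1:−1/2880 = -1/2880
3j²(5 3 2; 4 -2 -2) = Δ·Π!·Σ² = 3/55  (sign -1)
combine: 4πI² = 385·10/231·3/55 = 10/11
take √, sign +1: I = 0.26896683
No selection rule forces the value: the integral is nonzero (none).

0.268967 (none)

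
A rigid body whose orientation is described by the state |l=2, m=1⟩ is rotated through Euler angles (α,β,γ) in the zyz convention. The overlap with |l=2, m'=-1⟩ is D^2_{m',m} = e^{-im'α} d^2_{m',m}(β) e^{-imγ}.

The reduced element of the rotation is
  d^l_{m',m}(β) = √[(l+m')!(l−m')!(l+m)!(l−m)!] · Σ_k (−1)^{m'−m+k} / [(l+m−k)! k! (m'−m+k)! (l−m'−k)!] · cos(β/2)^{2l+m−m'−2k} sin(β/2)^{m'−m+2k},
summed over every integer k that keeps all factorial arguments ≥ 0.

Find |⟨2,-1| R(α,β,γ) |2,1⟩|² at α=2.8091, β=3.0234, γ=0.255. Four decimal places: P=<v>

Split into d^2_{-1,1}(β=3.0234) × two z-phases.
c=cos(3.023400/2)=0.059062, s=sin(3.023400/2)=0.998254; N=√[1·6·6·1]=6.000000
k: max(0,(1)−(-1))=2 … min(2+(1),2−(-1))=3
  k=2: (−1)^0·6.0000/(2)·0.0591^2·0.9983^2 = +0.010428
  k=3: (−1)^1·6.0000/(6)·0.0591^0·0.9983^4 = -0.993036
d^2_{-1,1}(3.0234) = +0.010428 -0.993036 = -0.982607
|D^2_{-1,1}|² = |d^2_{-1,1}(β)|² = (-0.982607)² = 0.965517 (the z-rotation phases have unit modulus)

P=0.9655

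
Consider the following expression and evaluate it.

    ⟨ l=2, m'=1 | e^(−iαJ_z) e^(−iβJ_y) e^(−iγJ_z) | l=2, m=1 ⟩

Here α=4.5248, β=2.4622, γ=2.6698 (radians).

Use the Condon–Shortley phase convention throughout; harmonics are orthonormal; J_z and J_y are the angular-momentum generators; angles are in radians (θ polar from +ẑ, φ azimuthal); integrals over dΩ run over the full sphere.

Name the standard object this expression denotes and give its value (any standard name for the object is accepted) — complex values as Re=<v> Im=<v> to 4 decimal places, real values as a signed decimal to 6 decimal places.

Wigner D-matrix element, Re=-0.1738 Im=0.2243

This is a Wigner D-matrix element — the rotation-matrix element ⟨l m'| R(α,β,γ) |l m⟩ in the angular-momentum basis.
First d^2_{1,1}(β=2.4622), then the phase factors e^{-i(1)α} and e^{-i(1)γ}:
c=cos(2.462200/2)=0.333201, s=sin(2.462200/2)=0.942856; N=√[6·1·6·1]=6.000000
The bounds max(0,m−m')=0 and min(l+m,l−m')=1 give 2 terms
  k=0: (−1)^0·6.0000/(6)·0.3332^4·0.9429^0 = +0.012326
  k=1: (−1)^1·6.0000/(2)·0.3332^2·0.9429^2 = -0.296090
d^2_{1,1}(2.4622) = +0.012326 -0.296090 = -0.283764
Phases: e^{-i·(1)·4.5248}=-0.186491+0.982457i, e^{-i·(1)·2.6698}=-0.890755-0.454484i ⇒ D=-0.173842+0.224279i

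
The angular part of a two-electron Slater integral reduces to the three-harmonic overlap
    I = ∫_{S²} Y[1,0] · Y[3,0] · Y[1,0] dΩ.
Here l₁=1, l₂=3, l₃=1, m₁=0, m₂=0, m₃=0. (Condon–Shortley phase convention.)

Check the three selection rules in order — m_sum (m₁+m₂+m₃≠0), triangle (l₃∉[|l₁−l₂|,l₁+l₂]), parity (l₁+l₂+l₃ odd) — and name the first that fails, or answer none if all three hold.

Σmᵢ = 0  ✓
l₃∈[|l₁−l₂|,l₁+l₂]=[2,4] required, l₃=1 fails  ✗
Σlᵢ = 5 ⇒ odd

triangle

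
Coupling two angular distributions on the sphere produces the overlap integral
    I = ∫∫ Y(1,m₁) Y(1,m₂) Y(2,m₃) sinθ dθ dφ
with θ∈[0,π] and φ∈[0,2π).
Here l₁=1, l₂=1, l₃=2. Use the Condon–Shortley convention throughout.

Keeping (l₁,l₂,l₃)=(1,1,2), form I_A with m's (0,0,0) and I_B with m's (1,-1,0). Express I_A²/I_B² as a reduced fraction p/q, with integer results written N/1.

4/1

Same 1,1,2: normalisation and zero-m 3j drop out of the ratio.
A: Δ: 0! 2! 2! / 5! → 1/30; sum: t=0:+1/1 = 1/1; 3j²(1 1 2; 0 0 0) = Δ·Π!·Σ² = 2/15  (sign +1)
B: Δ: 0! 2! 2! / 5! → 1/30; sum: t=0:+1/4 = 1/4; 3j²(1 1 2; 1 -1 0) = Δ·Π!·Σ² = 1/30  (sign +1)
I_A²/I_B² = (2/15)/(1/30) = 4/1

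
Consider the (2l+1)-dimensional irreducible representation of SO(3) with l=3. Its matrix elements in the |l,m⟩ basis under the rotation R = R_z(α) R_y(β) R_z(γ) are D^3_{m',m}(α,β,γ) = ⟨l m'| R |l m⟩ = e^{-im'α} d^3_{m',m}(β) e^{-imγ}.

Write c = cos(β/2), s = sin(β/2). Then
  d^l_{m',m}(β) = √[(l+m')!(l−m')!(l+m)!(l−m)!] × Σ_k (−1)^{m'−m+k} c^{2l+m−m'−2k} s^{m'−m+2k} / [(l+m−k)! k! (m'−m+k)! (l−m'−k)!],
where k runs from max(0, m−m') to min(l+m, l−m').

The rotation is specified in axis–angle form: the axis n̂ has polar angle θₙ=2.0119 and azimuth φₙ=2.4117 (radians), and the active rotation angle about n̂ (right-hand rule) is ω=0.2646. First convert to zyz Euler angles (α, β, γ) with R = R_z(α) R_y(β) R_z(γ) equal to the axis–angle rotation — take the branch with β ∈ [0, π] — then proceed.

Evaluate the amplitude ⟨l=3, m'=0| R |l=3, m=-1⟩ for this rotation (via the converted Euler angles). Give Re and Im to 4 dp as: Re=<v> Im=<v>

Re=-0.2378 Im=0.2983

Axis–angle → zyz. n̂ = (sinθₙcosφₙ, sinθₙsinφₙ, cosθₙ) = (-0.673912, +0.602965, -0.426938), ω = 0.2646.
R = I cosω + sinω [n̂]ₓ + (1−cosω) n̂n̂ᵀ gives
  R = [+0.981003, +0.097512, +0.167703; -0.125796, +0.977850, +0.167284; -0.147676, -0.185203, +0.971541]
β = atan2(√(R₁₃²+R₂₃²), R₃₃) = 0.239145; α = atan2(R₂₃, R₁₃) mod 2π = 0.784149; γ = atan2(R₃₂, −R₃₁) mod 2π = 5.385527
Split into d^3_{0,-1}(β=0.2391) × two z-phases.
c=cos(0.239145/2)=0.992860, s=sin(0.239145/2)=0.119288; N=√[6·6·2·24]=41.569219
k∈{0,1,2} keeps every argument non-negative
  k=0: (−1)^1·41.5692/(12)·0.9929^5·0.1193^1 = -0.398681
  k=1: (−1)^2·41.5692/(4)·0.9929^3·0.1193^3 = +0.017265
  k=2: (−1)^3·41.5692/(12)·0.9929^1·0.1193^5 = -0.000083
d^3_{0,-1}(0.2391) = -0.398681 +0.017265 -0.000083 = -0.381499
Attach z-rotation phases: D = e^{-i(0)(0.7841)}·(-0.381499)·e^{-i(-1)(5.3855)} = -0.237843+0.298283i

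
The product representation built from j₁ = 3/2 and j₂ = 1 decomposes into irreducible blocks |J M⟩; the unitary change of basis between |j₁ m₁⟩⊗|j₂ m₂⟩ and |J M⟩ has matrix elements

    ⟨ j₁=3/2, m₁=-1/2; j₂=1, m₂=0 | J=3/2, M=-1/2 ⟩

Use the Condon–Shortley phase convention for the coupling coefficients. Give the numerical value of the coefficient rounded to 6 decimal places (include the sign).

j₁+j₂−J=1  J+j₁−j₂=2  J−j₁+j₂=1  j₁+j₂+J+1=5
(j₁±m₁, j₂±m₂, J±M) = (1,2,1,1,1,2)
P² = 4/15
sum k=0..1:
  [0] +1/2 = 1/2
  [1] −1/1 = -1
S = -1/2
C² = P²·S² = 1/15 ; C = -0.258199

-0.258199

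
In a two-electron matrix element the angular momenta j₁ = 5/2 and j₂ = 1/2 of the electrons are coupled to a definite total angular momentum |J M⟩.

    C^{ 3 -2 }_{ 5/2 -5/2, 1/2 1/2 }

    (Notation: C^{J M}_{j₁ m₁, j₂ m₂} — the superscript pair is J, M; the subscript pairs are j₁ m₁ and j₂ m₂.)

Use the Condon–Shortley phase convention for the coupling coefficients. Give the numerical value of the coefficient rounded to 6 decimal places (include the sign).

+√(1/6) = +0.408248

√[7·0!5!1!/7! · 0!5!1!0!1!5!] = √(2400)
  +(−1)^0/∏(0,0,5,1,0,0)! = 1/120  (running 1/120)
⟨..|..⟩ = √(2400)·(1/120) = +0.408248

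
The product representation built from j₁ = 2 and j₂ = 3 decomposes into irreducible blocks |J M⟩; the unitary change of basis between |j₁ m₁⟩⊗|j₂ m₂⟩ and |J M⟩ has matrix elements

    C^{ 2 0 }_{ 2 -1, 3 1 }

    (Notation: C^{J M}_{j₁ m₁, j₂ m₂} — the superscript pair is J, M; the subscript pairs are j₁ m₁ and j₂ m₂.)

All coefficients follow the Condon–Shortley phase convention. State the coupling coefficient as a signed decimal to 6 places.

+0.377964  (= +√(1/7))

j₁+j₂−J=3  J+j₁−j₂=1  J−j₁+j₂=3  j₁+j₂+J+1=8
(j₁±m₁, j₂±m₂, J±M) = (1,3,4,2,2,2)
P² = 36/7
sum k=2..3:
  [2] +1/4 = 1/4
  [3] −1/12 = -1/12
S = 1/6
C² = P²·S² = 1/7 ; C = +0.377964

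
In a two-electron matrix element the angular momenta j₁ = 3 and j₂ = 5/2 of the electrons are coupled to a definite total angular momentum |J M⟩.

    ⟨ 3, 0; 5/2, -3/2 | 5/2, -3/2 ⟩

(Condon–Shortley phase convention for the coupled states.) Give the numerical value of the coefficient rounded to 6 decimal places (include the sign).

−√(7/30) = -0.483046

triangle: 3!×3!×2!/9! = 72/362880
(j±m)!: 3!×3!×1!×4!×1!×4! = 20736
prefactor² = (2J+1)×Δ×N² = 864/35
  k=0: +1/(0!×3!×3!×1!×0!×1!) = 1/36
  k=1: −1/(1!×2!×2!×0!×1!×2!) = -1/8
Σ = -7/72  ⇒  CG² = 864/35×(-7/72)² = 7/30
CG = −√(7/30) = -0.483046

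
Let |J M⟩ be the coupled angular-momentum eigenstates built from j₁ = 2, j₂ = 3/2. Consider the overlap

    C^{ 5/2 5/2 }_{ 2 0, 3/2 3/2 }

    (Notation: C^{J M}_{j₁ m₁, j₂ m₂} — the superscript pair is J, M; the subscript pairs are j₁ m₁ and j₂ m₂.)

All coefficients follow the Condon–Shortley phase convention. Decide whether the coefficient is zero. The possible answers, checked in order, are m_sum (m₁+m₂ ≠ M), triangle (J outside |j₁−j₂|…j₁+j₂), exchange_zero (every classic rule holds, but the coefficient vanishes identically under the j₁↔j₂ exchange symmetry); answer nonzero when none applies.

m-sum: m₁+m₂ = 0+3/2 = 3/2, M = 5/2  ✗ ⇒ coefficient is 0

m_sum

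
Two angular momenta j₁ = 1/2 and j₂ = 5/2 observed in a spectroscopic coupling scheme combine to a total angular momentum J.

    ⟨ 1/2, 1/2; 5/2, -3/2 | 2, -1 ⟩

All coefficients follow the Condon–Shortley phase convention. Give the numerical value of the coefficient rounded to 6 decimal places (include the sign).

+√(2/3) ≈ +0.816497

√[5·1!0!4!/6! · 1!0!1!4!1!3!] = √(24)
  +(−1)^0/∏(0,1,0,1,0,3)! = 1/6  (running 1/6)
⟨..|..⟩ = √(24)·(1/6) = +0.816497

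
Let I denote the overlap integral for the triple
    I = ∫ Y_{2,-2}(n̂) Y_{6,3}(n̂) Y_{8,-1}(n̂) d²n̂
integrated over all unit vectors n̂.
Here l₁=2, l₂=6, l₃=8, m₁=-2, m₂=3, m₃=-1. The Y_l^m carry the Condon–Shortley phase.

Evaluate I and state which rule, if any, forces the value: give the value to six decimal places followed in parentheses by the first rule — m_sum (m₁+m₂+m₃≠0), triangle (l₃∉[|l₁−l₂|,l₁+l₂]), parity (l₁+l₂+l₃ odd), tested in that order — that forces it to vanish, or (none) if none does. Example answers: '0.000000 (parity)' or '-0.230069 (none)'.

Rules hold: Σm=0, L=16 even, 4≤8≤8.
N = 5·13·17 = 1105
Δ = 0!·4!·12!/17! = 1/30940
Racah Σ t=0..0: t=0:+1/2073600 = 1/2073600
⇒ 3j(2 6 8; 0 0 0)² = 28/1105, sgn +1
Racah Σ t=0..0: t=0:+1/52254720 = 1/52254720
⇒ 3j(2 6 8; -2 3 -1)² = 1/884, sgn -1
4πI² = N·(3j₀)²·(3jₘ)² = 7/221
I = -1·√(0.0316742/4π) = -0.05020511
No selection rule forces the value: the integral is nonzero (none).

-0.050205 (none)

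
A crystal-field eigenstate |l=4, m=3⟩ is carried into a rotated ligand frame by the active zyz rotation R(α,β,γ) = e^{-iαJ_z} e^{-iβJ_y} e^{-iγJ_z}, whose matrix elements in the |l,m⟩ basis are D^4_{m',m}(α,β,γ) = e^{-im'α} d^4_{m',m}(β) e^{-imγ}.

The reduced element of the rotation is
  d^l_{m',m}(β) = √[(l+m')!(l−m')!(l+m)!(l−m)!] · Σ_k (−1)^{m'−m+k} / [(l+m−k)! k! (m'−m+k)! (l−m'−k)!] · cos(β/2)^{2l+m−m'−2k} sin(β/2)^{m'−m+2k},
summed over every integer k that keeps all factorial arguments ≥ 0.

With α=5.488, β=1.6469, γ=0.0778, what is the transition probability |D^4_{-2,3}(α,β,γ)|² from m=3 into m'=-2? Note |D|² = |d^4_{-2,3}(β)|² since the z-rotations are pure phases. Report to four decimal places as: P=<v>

D^4_{-2,3}(5.4880,1.6469,0.0778) = e^{-i·-2·5.4880}·d^4_{-2,3}(1.6469)·e^{-i·3·0.0778}. Compute d first:
With c≡cos(β/2)=0.679695 and s≡sin(β/2)=0.733495, N=[2·720·5040·1]^{1/2}=2693.993318
k: max(0,(3)−(-2))=5 … min(4+(3),4−(-2))=6
  k=5: (−1)^0·2693.9933/(240)·0.6797^3·0.7335^5 = +0.748364
  k=6: (−1)^1·2693.9933/(720)·0.6797^1·0.7335^7 = -0.290508
d^4_{-2,3}(1.6469) = +0.748364 -0.290508 = +0.457856
|D^4_{-2,3}|² = |d^4_{-2,3}(β)|² = (+0.457856)² = 0.209632 (the z-rotation phases have unit modulus)

P=0.2096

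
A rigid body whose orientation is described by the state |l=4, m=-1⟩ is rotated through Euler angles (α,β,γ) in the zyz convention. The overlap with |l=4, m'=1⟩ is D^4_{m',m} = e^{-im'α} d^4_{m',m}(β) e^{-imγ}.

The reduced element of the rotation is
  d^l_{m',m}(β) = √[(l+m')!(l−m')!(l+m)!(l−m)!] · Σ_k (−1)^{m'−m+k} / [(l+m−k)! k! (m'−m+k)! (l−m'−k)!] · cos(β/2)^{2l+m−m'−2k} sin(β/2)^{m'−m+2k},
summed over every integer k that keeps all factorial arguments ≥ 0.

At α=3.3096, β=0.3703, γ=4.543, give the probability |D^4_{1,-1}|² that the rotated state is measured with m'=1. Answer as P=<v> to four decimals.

P=0.0751

First d^4_{1,-1}(β=0.3703), then the phase factors e^{-i(1)α} and e^{-i(-1)γ}:
c=cos(0.370300/2)=0.982909, s=sin(0.370300/2)=0.184094; N=√[120·6·6·120]=720.000000
k∈{0,1,2,3} keeps every argument non-negative
  k=0: (−1)^2·720.0000/(72)·0.9829^6·0.1841^2 = +0.305603
  k=1: (−1)^3·720.0000/(24)·0.9829^4·0.1841^4 = -0.032161
  k=2: (−1)^4·720.0000/(48)·0.9829^2·0.1841^6 = +0.000564
  k=3: (−1)^5·720.0000/(720)·0.9829^0·0.1841^8 = -0.000001
d^4_{1,-1}(0.3703) = +0.305603 -0.032161 +0.000564 -0.000001 = +0.274005
|D^4_{1,-1}|² = |d^4_{1,-1}(β)|² = (+0.274005)² = 0.075079 (the z-rotation phases have unit modulus)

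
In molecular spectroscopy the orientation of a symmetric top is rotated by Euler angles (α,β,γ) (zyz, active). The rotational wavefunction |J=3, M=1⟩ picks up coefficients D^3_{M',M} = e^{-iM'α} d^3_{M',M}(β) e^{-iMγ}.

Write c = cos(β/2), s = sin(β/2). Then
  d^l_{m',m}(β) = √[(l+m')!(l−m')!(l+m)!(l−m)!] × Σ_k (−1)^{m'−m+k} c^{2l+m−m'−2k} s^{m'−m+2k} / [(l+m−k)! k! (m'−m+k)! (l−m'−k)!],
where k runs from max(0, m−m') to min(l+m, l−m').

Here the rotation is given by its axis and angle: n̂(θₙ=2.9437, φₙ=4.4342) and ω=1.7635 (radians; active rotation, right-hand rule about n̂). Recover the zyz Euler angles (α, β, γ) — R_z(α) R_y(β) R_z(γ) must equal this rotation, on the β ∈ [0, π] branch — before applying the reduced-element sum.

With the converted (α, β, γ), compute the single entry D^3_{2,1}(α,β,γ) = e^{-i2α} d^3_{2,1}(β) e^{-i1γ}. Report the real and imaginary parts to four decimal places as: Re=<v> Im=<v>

Re=-0.4183 Im=0.1056

Axis–angle → zyz. n̂ = (sinθₙcosφₙ, sinθₙsinφₙ, cosθₙ) = (-0.053990, -0.189045, -0.980483), ω = 1.7635.
R = I cosω + sinω [n̂]ₓ + (1−cosω) n̂n̂ᵀ gives
  R = [-0.188040, +0.974496, -0.122471; -0.950173, -0.148931, +0.273844; +0.248620, +0.167863, +0.953944]
β = atan2(√(R₁₃²+R₂₃²), R₃₃) = 0.304675; α = atan2(R₂₃, R₁₃) mod 2π = 1.991344; γ = atan2(R₃₂, −R₃₁) mod 2π = 2.547722
D^3_{2,1}(1.9913,0.3047,2.5477) = e^{-i·2·1.9913}·d^3_{2,1}(0.3047)·e^{-i·1·2.5477}. Compute d first:
c=cos(0.304675/2)=0.988419, s=sin(0.304675/2)=0.151749; N=√[120·1·24·2]=75.894664
k∈{0,1} keeps every argument non-negative
  k=0: (−1)^1·75.8947/(24)·0.9884^5·0.1517^1 = -0.452722
  k=1: (−1)^2·75.8947/(12)·0.9884^3·0.1517^3 = +0.021342
d^3_{2,1}(0.3047) = -0.452722 +0.021342 = -0.431380
D = (-0.666647+0.745374i)·(-0.431380)·(-0.828781-0.559573i) = -0.418264+0.105565i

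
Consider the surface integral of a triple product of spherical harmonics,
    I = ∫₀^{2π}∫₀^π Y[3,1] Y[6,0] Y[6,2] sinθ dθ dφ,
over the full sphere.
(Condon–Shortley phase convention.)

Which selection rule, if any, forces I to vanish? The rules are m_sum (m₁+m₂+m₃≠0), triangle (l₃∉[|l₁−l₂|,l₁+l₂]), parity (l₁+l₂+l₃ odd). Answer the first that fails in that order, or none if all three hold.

m_sum

m₁+m₂+m₃ = 1 + 0 + 2 = 3  ✗
triangle: |3−6|=3 ≤ l₃=6 ≤ 3+6=9
parity: l₁+l₂+l₃ = 15 is odd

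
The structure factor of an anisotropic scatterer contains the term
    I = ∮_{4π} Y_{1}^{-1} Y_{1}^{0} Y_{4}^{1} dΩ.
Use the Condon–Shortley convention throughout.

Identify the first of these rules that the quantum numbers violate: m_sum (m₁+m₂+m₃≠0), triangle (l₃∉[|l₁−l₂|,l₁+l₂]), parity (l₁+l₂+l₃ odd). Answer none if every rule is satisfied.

azimuthal sum: -1 + 0 + 1 = 0  ✓
l₃ must lie in [0,2]; have l₃=4  ✗
L = 1 + 1 + 4 = 6 (even)

triangle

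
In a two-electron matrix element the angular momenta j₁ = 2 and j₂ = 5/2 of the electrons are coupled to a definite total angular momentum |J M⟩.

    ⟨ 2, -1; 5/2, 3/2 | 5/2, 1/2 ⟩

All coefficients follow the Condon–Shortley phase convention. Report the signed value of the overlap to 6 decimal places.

+√(6/35) ≈ +0.414039

√[6·2!2!3!/8! · 1!3!4!1!3!2!] = √(216/35)
  +(−1)^1/∏(1,1,2,3,0,0)! = -1/12  (running -1/12)
  +(−1)^2/∏(2,0,1,2,1,1)! = 1/4  (running 1/6)
⟨..|..⟩ = √(216/35)·(1/6) = +0.414039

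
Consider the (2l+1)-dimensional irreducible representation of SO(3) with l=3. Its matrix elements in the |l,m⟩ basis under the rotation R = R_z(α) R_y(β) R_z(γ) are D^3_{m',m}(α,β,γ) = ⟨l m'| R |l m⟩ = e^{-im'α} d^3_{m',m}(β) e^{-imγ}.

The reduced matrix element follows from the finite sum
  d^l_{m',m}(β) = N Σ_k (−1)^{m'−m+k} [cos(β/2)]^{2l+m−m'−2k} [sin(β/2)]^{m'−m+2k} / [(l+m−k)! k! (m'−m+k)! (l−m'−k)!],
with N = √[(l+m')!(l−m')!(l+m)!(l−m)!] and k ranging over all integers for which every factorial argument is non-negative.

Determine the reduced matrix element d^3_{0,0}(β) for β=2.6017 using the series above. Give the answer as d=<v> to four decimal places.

d=-0.2911

d^3_{0,0}(β=2.6017) via the finite sum:
c=cos(2.601700/2)=0.266680, s=sin(2.601700/2)=0.963785; N=√[6·6·6·6]=36.000000
k: max(0,(0)−(0))=0 … min(3+(0),3−(0))=3
  k=0: (−1)^0·36.0000/(36)·0.2667^6·0.9638^0 = +0.000360
  k=1: (−1)^1·36.0000/(4)·0.2667^4·0.9638^2 = -0.042283
  k=2: (−1)^2·36.0000/(4)·0.2667^2·0.9638^4 = +0.552260
  k=3: (−1)^3·36.0000/(36)·0.2667^0·0.9638^6 = -0.801459
d^3_{0,0}(2.6017) = +0.000360 -0.042283 +0.552260 -0.801459 = -0.291123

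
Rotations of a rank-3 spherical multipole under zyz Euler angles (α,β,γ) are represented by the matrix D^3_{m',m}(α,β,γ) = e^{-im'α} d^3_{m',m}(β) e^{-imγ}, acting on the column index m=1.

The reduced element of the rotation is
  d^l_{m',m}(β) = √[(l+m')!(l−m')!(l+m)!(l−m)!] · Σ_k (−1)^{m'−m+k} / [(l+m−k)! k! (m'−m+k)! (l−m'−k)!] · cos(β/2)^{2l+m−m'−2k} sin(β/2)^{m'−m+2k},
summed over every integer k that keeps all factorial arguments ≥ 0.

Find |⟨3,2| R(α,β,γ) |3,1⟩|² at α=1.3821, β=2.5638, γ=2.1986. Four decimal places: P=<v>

Split into d^3_{2,1}(β=2.5638) × two z-phases.
Half-angle: c=0.284894, s=0.958559. N=√(120·1·24·2)=75.894664
k: max(0,(1)−(2))=0 … min(3+(1),3−(2))=1
  k=0: (−1)^1·75.8947/(24)·0.2849^5·0.9586^1 = -0.005689
  k=1: (−1)^2·75.8947/(12)·0.2849^3·0.9586^3 = +0.128807
d^3_{2,1}(2.5638) = -0.005689 +0.128807 = +0.123118
|D^3_{2,1}|² = |d^3_{2,1}(β)|² = (+0.123118)² = 0.015158 (the z-rotation phases have unit modulus)

P=0.0152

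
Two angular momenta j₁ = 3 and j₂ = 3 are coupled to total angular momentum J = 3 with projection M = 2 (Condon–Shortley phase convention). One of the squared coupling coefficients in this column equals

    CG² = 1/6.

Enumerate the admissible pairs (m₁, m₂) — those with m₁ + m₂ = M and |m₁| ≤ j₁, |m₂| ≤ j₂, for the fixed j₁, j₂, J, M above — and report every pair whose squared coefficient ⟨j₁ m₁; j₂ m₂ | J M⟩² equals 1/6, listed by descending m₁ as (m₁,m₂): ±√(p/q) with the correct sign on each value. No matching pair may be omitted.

Admissible pairs with m₁+m₂ = M = 2: (-1,3), (0,2), (1,1), (2,0), (3,-1)
  (m₁,m₂)=(3,-1): CG² = 1/3, CG = +√(1/3)
  (m₁,m₂)=(2,0): CG² = 1/6, CG = −√(1/6)   ← matches the target
  (m₁,m₂)=(1,1): CG² = 0/1, CG = 0
  (m₁,m₂)=(0,2): CG² = 1/6, CG = +√(1/6)   ← matches the target
  (m₁,m₂)=(-1,3): CG² = 1/3, CG = −√(1/3)
Pairs with CG² = 1/6: (2,0): −√(1/6); (0,2): +√(1/6)

(2,0): −√(1/6); (0,2): +√(1/6)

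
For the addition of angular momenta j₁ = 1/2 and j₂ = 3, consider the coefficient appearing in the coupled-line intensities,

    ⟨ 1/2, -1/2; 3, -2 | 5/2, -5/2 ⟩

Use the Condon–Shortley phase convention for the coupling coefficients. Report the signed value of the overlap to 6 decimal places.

√[6·1!0!5!/7! · 0!1!1!5!0!5!] = √(14400/7)
  +(−1)^1/∏(1,0,0,0,0,5)! = -1/120  (running -1/120)
⟨..|..⟩ = √(14400/7)·(-1/120) = -0.377964

−√(1/7) ≈ -0.377964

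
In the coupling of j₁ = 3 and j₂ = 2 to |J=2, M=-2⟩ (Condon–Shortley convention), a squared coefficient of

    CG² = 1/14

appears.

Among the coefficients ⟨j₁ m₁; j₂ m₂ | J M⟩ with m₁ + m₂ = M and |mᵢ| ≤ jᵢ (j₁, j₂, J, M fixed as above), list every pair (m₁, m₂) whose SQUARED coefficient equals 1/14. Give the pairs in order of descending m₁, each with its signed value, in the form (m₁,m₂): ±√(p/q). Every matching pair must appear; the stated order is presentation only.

(0,-2): +√(1/14)

Admissible pairs with m₁+m₂ = M = -2: (-3,1), (-2,0), (-1,-1), (0,-2)
  (m₁,m₂)=(0,-2): CG² = 1/14, CG = +√(1/14)   ← matches the target
  (m₁,m₂)=(-1,-1): CG² = 3/14, CG = −√(3/14)
  (m₁,m₂)=(-2,0): CG² = 5/14, CG = +√(5/14)
  (m₁,m₂)=(-3,1): CG² = 5/14, CG = −√(5/14)
Pairs with CG² = 1/14: (0,-2): +√(1/14)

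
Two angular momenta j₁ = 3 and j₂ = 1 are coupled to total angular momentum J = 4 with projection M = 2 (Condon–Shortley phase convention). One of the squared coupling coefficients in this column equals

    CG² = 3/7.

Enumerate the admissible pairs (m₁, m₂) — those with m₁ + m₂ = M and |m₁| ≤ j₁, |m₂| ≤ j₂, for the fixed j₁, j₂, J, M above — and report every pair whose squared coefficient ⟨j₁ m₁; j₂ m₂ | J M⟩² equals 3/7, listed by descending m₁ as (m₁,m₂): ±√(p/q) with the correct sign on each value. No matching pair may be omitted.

Admissible pairs with m₁+m₂ = M = 2: (1,1), (2,0), (3,-1)
  (m₁,m₂)=(3,-1): CG² = 1/28, CG = +√(1/28)
  (m₁,m₂)=(2,0): CG² = 3/7, CG = +√(3/7)   ← matches the target
  (m₁,m₂)=(1,1): CG² = 15/28, CG = +√(15/28)
Pairs with CG² = 3/7: (2,0): +√(3/7)

(2,0): +√(3/7)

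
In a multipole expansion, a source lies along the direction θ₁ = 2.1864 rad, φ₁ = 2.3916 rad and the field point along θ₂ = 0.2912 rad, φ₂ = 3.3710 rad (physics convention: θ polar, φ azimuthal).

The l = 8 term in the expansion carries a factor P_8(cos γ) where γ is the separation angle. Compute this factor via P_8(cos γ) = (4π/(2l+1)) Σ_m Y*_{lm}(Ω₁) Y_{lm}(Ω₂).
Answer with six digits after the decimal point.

Addition theorem: P_8(cos γ) = (4π/17) Σ_m Y*_{lm}(Ω₁) Y_{lm}(Ω₂), m = −8…8:
  term(m=-8) = +0.000000-0.000002i   from Y*(Ω₁)=+0.097688+0.028434i, Y(Ω₂)=-0.000006-0.000023i
  term(m=-7) = -0.000077+0.000050i   from Y*(Ω₁)=+0.147388+0.247247i, Y(Ω₂)=+0.000011+0.000317i
  term(m=-6) = +0.001102+0.000475i   from Y*(Ω₁)=-0.094052+0.436056i, Y(Ω₂)=+0.000520-0.002640i
  term(m=-5) = -0.001024-0.005481i   from Y*(Ω₁)=-0.279769+0.194858i, Y(Ω₂)=-0.006725+0.014908i
  term(m=-4) = +0.003476-0.003412i   from Y*(Ω₁)=+0.065829+0.009386i, Y(Ω₂)=+0.044514-0.058172i
  term(m=-3) = -0.085014-0.017534i   from Y*(Ω₁)=+0.229888+0.284758i, Y(Ω₂)=-0.183195+0.150651i
  term(m=-2) = +0.024877+0.060866i   from Y*(Ω₁)=-0.009040+0.127453i, Y(Ω₂)=+0.461389-0.227914i
  term(m=-1) = -0.102778+0.153038i   from Y*(Ω₁)=+0.228403-0.212776i, Y(Ω₂)=-0.575090+0.134294i
  term(m=+0) = -0.007653+0.000000i   from Y*(Ω₁)=+0.178025-0.000000i, Y(Ω₂)=-0.042991+0.000000i
  term(m=+1) = -0.102778-0.153038i   from Y*(Ω₁)=-0.228403-0.212776i, Y(Ω₂)=+0.575090+0.134294i
  term(m=+2) = +0.024877-0.060866i   from Y*(Ω₁)=-0.009040-0.127453i, Y(Ω₂)=+0.461389+0.227914i
  term(m=+3) = -0.085014+0.017534i   from Y*(Ω₁)=-0.229888+0.284758i, Y(Ω₂)=+0.183195+0.150651i
  term(m=+4) = +0.003476+0.003412i   from Y*(Ω₁)=+0.065829-0.009386i, Y(Ω₂)=+0.044514+0.058172i
  term(m=+5) = -0.001024+0.005481i   from Y*(Ω₁)=+0.279769+0.194858i, Y(Ω₂)=+0.006725+0.014908i
  term(m=+6) = +0.001102-0.000475i   from Y*(Ω₁)=-0.094052-0.436056i, Y(Ω₂)=+0.000520+0.002640i
  term(m=+7) = -0.000077-0.000050i   from Y*(Ω₁)=-0.147388+0.247247i, Y(Ω₂)=-0.000011+0.000317i
  term(m=+8) = +0.000000+0.000002i   from Y*(Ω₁)=+0.097688-0.028434i, Y(Ω₂)=-0.000006+0.000023i
Accumulated sum -0.326525+0.000000i; after 4π/(2l+1) scaling, -0.241366+0.000000i ⇒ P_8 = -0.241366

-0.241366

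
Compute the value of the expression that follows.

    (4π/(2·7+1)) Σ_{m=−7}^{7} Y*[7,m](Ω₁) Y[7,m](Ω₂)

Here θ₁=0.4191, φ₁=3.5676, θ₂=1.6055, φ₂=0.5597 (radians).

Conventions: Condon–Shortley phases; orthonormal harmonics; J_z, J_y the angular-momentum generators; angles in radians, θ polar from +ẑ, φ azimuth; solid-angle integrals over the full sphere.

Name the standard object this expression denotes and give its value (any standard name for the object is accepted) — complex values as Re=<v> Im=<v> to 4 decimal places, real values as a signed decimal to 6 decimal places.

This sum is the spherical-harmonic addition theorem: it equals the Legendre polynomial P_l(cos γ) of the angle γ between the two directions.
Term-by-term m-sum for l=7 (normalisation 4π/15 = 0.837758):
  [-7]  conj(Y_{7,-7})(Ω₁) = 0.00091 - 0.00015j ; Y_{7,-7}(Ω₂) = -0.35528 + 0.34888j ; Δ = -0.00027 + 0.00037j
  [-6]  conj(Y_{7,-6})(Ω₁) = -0.00647 + 0.00429j ; Y_{7,-6}(Ω₂) = 0.06317 - 0.01390j ; Δ = -0.00035 + 0.00036j
  [-5]  conj(Y_{7,-5})(Ω₁) = 0.02139 - 0.03418j ; Y_{7,-5}(Ω₂) = 0.33911 + 0.12114j ; Δ = 0.01139 - 0.00900j
  [-4]  conj(Y_{7,-4})(Ω₁) = -0.01916 + 0.14298j ; Y_{7,-4}(Ω₂) = -0.04696 - 0.05951j ; Δ = 0.00941 - 0.00557j
  [-3]  conj(Y_{7,-3})(Ω₁) = -0.10218 - 0.33899j ; Y_{7,-3}(Ω₂) = -0.03486 - 0.32066j ; Δ = -0.10514 + 0.04459j
  [-2]  conj(Y_{7,-2})(Ω₁) = 0.35494 + 0.40569j ; Y_{7,-2}(Ω₂) = -0.03517 + 0.07254j ; Δ = -0.04191 + 0.01148j
  [-1]  conj(Y_{7,-1})(Ω₁) = -0.28953 - 0.13139j ; Y_{7,-1}(Ω₂) = -0.26172 + 0.16398j ; Δ = 0.09732 - 0.01309j
  [+0]  conj(Y_{7,0})(Ω₁) = -0.33859 + 0.00000j ; Y_{7,0}(Ω₂) = 0.08203 + 0.00000j ; Δ = -0.02777 + 0.00000j
  [+1]  conj(Y_{7,1})(Ω₁) = 0.28953 - 0.13139j ; Y_{7,1}(Ω₂) = 0.26172 + 0.16398j ; Δ = 0.09732 + 0.01309j
  [+2]  conj(Y_{7,2})(Ω₁) = 0.35494 - 0.40569j ; Y_{7,2}(Ω₂) = -0.03517 - 0.07254j ; Δ = -0.04191 - 0.01148j
  [+3]  conj(Y_{7,3})(Ω₁) = 0.10218 - 0.33899j ; Y_{7,3}(Ω₂) = 0.03486 - 0.32066j ; Δ = -0.10514 - 0.04459j
  [+4]  conj(Y_{7,4})(Ω₁) = -0.01916 - 0.14298j ; Y_{7,4}(Ω₂) = -0.04696 + 0.05951j ; Δ = 0.00941 + 0.00557j
  [+5]  conj(Y_{7,5})(Ω₁) = -0.02139 - 0.03418j ; Y_{7,5}(Ω₂) = -0.33911 + 0.12114j ; Δ = 0.01139 + 0.00900j
  [+6]  conj(Y_{7,6})(Ω₁) = -0.00647 - 0.00429j ; Y_{7,6}(Ω₂) = 0.06317 + 0.01390j ; Δ = -0.00035 - 0.00036j
  [+7]  conj(Y_{7,7})(Ω₁) = -0.00091 - 0.00015j ; Y_{7,7}(Ω₂) = 0.35528 + 0.34888j ; Δ = -0.00027 - 0.00037j
Σ over m = -0.08686 + 0.00000j; ×(4π/15) → -0.07277 + 0.00000j. Real part: -0.072770

Legendre polynomial (addition theorem), -0.072770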